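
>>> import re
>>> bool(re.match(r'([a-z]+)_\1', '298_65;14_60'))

False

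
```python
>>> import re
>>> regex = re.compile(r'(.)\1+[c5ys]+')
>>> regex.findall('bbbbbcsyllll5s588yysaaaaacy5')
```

['b', 'l', '8', 'a']

`\1` has to match the exact text group 1 already captured.
Scanning left to right: at [0:8] match 'bbbbbcsy', group 1 = 'b'; at [8:15] match 'llll5s5', group 1 = 'l'; at [15:20] match '88yys', group 1 = '8'; at [20:28] match 'aaaaacy5', group 1 = 'a'.
One capturing group, so `findall` returns just the captured substring from each match — 4 in all.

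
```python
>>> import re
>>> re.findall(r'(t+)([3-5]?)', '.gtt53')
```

[('tt', '5')]

2 groups means the one result is a tuple of 2 captured strings — 1 here.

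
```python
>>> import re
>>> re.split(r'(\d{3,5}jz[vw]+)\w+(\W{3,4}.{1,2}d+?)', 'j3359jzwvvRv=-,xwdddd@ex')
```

This matches 3 to 5 of a digit, then the literal 'jz', then one or more of one of [vw] (captured); then one or more of a word character; then 3 to 4 of a non-word character, then 1 to 2 of any character, then one or more of the literal 'd' (lazy) (captured).
Lazy quantifiers expand one character at a time until the remainder of the pattern can match.
Matches to split on: at [1:18] → '3359jzwvvRv=-,xwd'.
With a capturing group present, the delimiter's captured portion is kept in the result list.

['j', '3359jzwvv', '=-,xwd', 'ddd@ex']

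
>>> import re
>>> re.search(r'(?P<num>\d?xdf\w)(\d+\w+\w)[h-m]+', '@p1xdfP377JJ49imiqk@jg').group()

The match spans [2:19] → '1xdfP377JJ49imiqk'.

'1xdfP377JJ49imiqk'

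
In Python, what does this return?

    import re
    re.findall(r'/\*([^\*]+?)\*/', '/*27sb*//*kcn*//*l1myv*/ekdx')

['27sb', 'kcn', 'l1myv']

Walking the string: at [0:8] match '/*27sb*/', group 1 = '27sb'; at [8:15] match '/*kcn*/', group 1 = 'kcn'; at [15:24] match '/*l1myv*/', group 1 = 'l1myv'.
One capturing group, so `findall` returns just the captured substring from each match — 3 in all.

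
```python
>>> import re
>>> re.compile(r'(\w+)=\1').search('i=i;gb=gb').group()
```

`\1` is not a pattern — it's the concrete string captured by group 1, re-applied verbatim.
The match spans [0:3] → 'i=i'.

'i=i'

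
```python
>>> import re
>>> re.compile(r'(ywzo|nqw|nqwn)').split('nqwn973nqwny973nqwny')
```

['', 'nqw', 'n973', 'nqw', 'ny973', 'nqw', 'ny']

`|` is ordered: at each position the engine commits to the first alternative that works.
With a capturing group present, the delimiter's captured portion is kept in the result list.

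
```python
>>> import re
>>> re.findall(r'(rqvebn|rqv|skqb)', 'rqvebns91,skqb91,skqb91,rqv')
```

Branches in `(...|...)` are attempted left-to-right; the first branch that allows the whole pattern to succeed is taken.
One capturing group, so `findall` returns just the captured substring from each match — 4 in all.

['rqvebn', 'skqb', 'skqb', 'rqv']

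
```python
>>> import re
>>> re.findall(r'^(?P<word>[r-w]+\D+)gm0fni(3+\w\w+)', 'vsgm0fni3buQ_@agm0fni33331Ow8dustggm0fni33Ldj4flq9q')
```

[('vs', '3buQ_')]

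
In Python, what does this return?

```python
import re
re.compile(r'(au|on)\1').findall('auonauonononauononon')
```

['on', 'on']

The backreference `\1` re-matches whatever the first group consumed, character for character.
One capturing group, so `findall` returns just the captured substring from each match — 2 in all.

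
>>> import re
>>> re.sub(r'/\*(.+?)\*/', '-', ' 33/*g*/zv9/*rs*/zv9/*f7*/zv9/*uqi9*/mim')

' 33-zv9-zv9-zv9-mim'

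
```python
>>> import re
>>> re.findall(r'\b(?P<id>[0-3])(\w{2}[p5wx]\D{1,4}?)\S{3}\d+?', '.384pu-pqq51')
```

Lazy quantifiers expand one character at a time until the remainder of the pattern can match.
`findall` packs the 2 group values into a tuple for every match.

[('3', '84pu-')]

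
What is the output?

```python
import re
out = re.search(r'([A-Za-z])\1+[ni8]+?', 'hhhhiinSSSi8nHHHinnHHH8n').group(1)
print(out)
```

`\1` is not a pattern — it's the concrete string captured by group 1, re-applied verbatim.
Unlike `match`, `search` isn't anchored — it looks for the pattern anywhere in the string.
The match spans [0:5] → 'hhhhi'.
Captured: group 1 = 'h'.

h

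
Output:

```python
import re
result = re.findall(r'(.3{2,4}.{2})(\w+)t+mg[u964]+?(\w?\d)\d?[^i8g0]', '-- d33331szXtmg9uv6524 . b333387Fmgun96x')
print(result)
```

`findall` packs the 3 group values into a tuple for every match.

[('d33331s', 'zX', 'v6')]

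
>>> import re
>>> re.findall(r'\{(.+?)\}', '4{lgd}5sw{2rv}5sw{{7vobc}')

Scanning left to right: at [1:6] match '{lgd}', group 1 = 'lgd'; at [9:14] match '{2rv}', group 1 = '2rv'; at [17:25] match '{{7vobc}', group 1 = '{7vobc'.
`findall` collects group 1 from each match (3 total).

['lgd', '2rv', '{7vobc']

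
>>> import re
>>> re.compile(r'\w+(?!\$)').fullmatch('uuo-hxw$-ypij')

None

The negative lookahead/lookbehind blocks any match where the forbidden context is present.
`re.fullmatch` is like wrapping the pattern in `^…$` (in single-line mode).
Here the string isn't matched end-to-end, so the call returns None.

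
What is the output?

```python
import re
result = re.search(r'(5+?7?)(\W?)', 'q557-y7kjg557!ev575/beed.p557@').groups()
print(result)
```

The match spans [1:2] → '5'.
Captured: group 1 = '5', group 2 = ''.

('5', '')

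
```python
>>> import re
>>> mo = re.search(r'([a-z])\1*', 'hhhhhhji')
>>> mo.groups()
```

('h',)

After group 1 captures some text, `\1` only succeeds where that same text appears again.
`re.search` tries every starting position until one works.
The match spans [0:6] → 'hhhhhh'.
Captured: group 1 = 'h'.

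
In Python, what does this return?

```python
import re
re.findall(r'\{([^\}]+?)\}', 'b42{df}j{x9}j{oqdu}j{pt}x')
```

Walking the string: at [3:7] match '{df}', group 1 = 'df'; at [8:12] match '{x9}', group 1 = 'x9'; at [13:19] match '{oqdu}', group 1 = 'oqdu'; at [20:24] match '{pt}', group 1 = 'pt'.
One capturing group, so `findall` returns just the captured substring from each match — 4 in all.

['df', 'x9', 'oqdu', 'pt']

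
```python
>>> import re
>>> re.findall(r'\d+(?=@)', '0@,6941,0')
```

['0']

The `(?=…)`/`(?<=…)` assertion just peeks at neighbouring text; it doesn't advance the match position.
Walking the string: at [0:1] → '0'.
`findall` yields the raw match text (1 of them) because the pattern has no groups.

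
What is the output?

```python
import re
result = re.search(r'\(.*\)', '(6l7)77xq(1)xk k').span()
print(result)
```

The match spans [0:12] → '(6l7)77xq(1)'.

(0, 12)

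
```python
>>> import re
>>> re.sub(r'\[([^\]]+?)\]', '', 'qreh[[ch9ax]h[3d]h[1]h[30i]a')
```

'qrehhhha'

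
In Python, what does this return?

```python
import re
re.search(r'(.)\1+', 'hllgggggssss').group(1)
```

'l'

The backreference `\1` re-matches whatever the first group consumed, character for character.
`search` walks the string left to right and returns the first match it finds.
The match spans [1:3] → 'll'.
Captured: group 1 = 'l'.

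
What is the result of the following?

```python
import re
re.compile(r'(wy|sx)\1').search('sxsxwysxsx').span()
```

(0, 4)

After group 1 captures some text, `\1` only succeeds where that same text appears again.
Unlike `match`, `search` isn't anchored — it looks for the pattern anywhere in the string.
The match spans [0:4] → 'sxsx'.
Captured: group 1 = 'sx'.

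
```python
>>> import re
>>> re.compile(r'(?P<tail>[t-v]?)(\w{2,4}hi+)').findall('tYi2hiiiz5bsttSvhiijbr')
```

[('t', 'Yi2hiii'), ('t', 'tSvhii')]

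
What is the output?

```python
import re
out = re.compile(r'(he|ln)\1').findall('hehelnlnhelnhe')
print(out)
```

The backreference `\1` re-matches whatever the first group consumed, character for character.
Walking the string: at [0:4] match 'hehe', group 1 = 'he'; at [4:8] match 'lnln', group 1 = 'ln'.
With a single group, `findall` returns only what that group captured — 2 items.

['he', 'ln']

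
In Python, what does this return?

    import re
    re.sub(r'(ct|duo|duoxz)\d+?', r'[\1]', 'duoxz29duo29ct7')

Matches: at [0:6] → 'duoxz2'; at [7:11] → 'duo2'; at [12:15] → 'ct7'.
Each match is replaced using the text its own group 1 captured.

'[duoxz]9[duo]9[ct]'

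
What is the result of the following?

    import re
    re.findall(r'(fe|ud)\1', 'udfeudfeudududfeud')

The backreference `\1` re-matches whatever the first group consumed, character for character.
Matches: at [8:12] match 'udud', group 1 = 'ud'.
Because there's exactly one group, `findall` drops the full match and keeps group 1 from the one hit.

['ud']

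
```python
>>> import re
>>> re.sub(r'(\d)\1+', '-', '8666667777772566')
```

'8--25-'

A backreference is literal: `\1` must see the identical characters the first group matched.
Each match is replaced by '-'.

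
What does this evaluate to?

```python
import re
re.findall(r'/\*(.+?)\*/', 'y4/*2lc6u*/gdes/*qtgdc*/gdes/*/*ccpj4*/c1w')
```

Scanning left to right: at [2:11] match '/*2lc6u*/', group 1 = '2lc6u'; at [15:24] match '/*qtgdc*/', group 1 = 'qtgdc'; at [28:39] match '/*/*ccpj4*/', group 1 = '/*ccpj4'.
`findall` collects group 1 from each match (3 total).

['2lc6u', 'qtgdc', '/*ccpj4']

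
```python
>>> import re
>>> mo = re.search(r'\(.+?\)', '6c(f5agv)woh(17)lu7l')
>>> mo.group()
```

'(f5agv)'

With the lazy modifier that quantifier settles for the fewest repetitions that let the rest of the pattern succeed (the atoms after it are unaffected and can still be greedy).
`re.search` scans for the first position where the pattern succeeds.
The match spans [2:9] → '(f5agv)'.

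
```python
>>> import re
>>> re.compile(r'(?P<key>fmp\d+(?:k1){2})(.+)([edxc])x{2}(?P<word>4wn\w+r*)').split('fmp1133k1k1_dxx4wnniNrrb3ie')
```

The pattern matches the literal 'fmp', then one or more of a digit, then the literal 'k1' repeated 2 times (captured as 'key'); then one or more of any character (captured); then one of [edxc] (captured); then exactly 2 of a literal 'x'; then the literal '4wn', then one or more of a word character, then zero or more of a literal 'r' (captured as 'word').
Matches to split on: at [0:27] → 'fmp1133k1k1_dxx4wnniNrrb3ie'.
`re.split` interleaves the captured-group text with the surrounding fragments.

['', 'fmp1133k1k1', '_', 'd', '4wnniNrrb3ie', '']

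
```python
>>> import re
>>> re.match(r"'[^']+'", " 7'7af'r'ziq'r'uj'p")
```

None

`re.match` won't scan ahead — the pattern has to work from the very first character.
Here the string doesn't start with a match, so the call returns None.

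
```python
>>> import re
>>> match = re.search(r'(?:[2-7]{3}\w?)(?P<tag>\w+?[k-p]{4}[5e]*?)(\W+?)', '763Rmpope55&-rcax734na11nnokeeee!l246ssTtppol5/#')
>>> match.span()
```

This matches exactly 3 of a character in [2-7], then optionally a word character (non-capturing group); then one or more of a word character (lazy), then exactly 4 of a character in [k-p], then zero or more of one of [5e] (lazy) (captured as 'tag'); then one or more of a non-word character (lazy) (captured).
`re.search` tries every starting position until one works.
The match spans [0:12] → '763Rmpope55&'.
Captured: group 1 = 'Rmpope55', group 2 = '&'.

(0, 12)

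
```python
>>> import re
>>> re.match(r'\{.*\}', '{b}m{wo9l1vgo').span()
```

`re.match` won't scan ahead — the pattern has to work from the very first character.
The match spans [0:3] → '{b}'.

(0, 3)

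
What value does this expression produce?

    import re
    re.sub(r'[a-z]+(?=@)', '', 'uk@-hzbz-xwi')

Because the assertion is zero-width, the text it checks is not consumed and won't appear in the result.
Matches: at [0:2] → 'uk'.
Each match is replaced by ''.

'@-hzbz-xwi'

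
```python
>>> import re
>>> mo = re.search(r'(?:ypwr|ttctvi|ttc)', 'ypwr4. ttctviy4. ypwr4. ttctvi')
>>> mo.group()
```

'ypwr'

`search` walks the string left to right and returns the first match it finds.
The match spans [0:4] → 'ypwr'.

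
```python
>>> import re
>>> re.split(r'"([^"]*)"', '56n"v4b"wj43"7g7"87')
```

Matches to split on: at [3:8] → '"v4b"'; at [12:17] → '"7g7"'.
With a capturing group present, the delimiter's captured portion is kept in the result list.

['56n', 'v4b', 'wj43', '7g7', '87']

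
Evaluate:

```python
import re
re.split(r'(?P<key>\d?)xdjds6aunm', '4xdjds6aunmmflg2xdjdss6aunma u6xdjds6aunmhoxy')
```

['', '4', 'mflg2xdjdss6aunma u', '6', 'hoxy']

The group in the pattern means `split` returns the separators' captures alongside the pieces.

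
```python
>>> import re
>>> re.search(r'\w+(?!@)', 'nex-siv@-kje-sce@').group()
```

'nex'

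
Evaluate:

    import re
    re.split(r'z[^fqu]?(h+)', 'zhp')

['', 'h', 'p']

This matches the literal 'z', then optionally any character except [fqu]; then one or more of a literal 'h' (captured).
Matches to split on: at [0:2] → 'zh'.
The group in the pattern means `split` returns the separators' captures alongside the pieces.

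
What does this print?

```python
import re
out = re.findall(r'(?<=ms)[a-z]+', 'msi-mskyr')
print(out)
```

Lookahead/lookbehind check context without consuming it, so the matched span excludes the asserted characters.
Matches: at [2:3] → 'i'; at [6:9] → 'kyr'.
Since nothing is captured, `findall` lists the 2 matched substrings directly.

['i', 'kyr']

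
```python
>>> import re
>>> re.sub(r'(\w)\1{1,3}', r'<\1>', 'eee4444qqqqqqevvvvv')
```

The backreference `\1` re-matches whatever the first group consumed, character for character.
`\1` in the replacement pulls in group 1's text for each match.

'<e><4><q><q>e<v>v'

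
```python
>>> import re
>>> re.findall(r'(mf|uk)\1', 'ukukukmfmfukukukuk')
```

`\1` is not a pattern — it's the concrete string captured by group 1, re-applied verbatim.
Because there's exactly one group, `findall` drops the full match and keeps group 1 from each hit.

['uk', 'mf', 'uk', 'uk']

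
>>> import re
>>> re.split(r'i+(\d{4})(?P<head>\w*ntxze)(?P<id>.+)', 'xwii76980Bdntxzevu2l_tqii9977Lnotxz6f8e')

['xw', '7698', '0Bdntxze', 'vu2l_tqii9977Lnotxz6f8e', '']

The group in the pattern means `split` returns the separators' captures alongside the pieces.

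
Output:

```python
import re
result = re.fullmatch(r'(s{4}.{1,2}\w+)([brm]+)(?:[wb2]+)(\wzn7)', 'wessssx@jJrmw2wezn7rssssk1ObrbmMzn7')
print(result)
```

For `fullmatch`, every character of the input must be accounted for by the pattern.
Here the string isn't matched end-to-end, so the call returns None.

None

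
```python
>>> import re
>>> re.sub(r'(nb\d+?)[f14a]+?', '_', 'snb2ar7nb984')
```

Pattern: the literal 'nb', then one or more of a digit (lazy) (captured); then one or more of one of [f14a] (lazy).
Matches: at [1:5] → 'nb2a'; at [7:12] → 'nb984'.
Each match is replaced by '_'.

's_r7_'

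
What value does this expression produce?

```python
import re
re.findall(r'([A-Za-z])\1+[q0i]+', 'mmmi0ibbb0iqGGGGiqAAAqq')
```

`\1` has to match the exact text group 1 already captured.
Scanning left to right: at [0:6] match 'mmmi0i', group 1 = 'm'; at [6:12] match 'bbb0iq', group 1 = 'b'; at [12:18] match 'GGGGiq', group 1 = 'G'; at [18:23] match 'AAAqq', group 1 = 'A'.
Because there's exactly one group, `findall` drops the full match and keeps group 1 from each hit.

['m', 'b', 'G', 'A']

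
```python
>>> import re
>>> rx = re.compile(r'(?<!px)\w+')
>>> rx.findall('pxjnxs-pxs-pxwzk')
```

A negative assertion filters positions out without eating any characters.
No capturing groups, so `findall` returns the 3 full match strings.

['pxjnxs', 'pxs', 'pxwzk']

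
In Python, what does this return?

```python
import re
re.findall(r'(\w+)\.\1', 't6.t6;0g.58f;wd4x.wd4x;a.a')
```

`\1` is not a pattern — it's the concrete string captured by group 1, re-applied verbatim.
Because there's exactly one group, `findall` drops the full match and keeps group 1 from each hit.

['t6', 'wd4x', 'a']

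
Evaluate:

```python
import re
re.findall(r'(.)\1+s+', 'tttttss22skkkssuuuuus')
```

['t', '2', 'k', 'u']

A backreference is literal: `\1` must see the identical characters the first group matched.
Because there's exactly one group, `findall` drops the full match and keeps group 1 from each hit.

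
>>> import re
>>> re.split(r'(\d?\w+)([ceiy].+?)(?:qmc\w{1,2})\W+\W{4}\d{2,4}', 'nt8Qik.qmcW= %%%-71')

['', 'nt8Q', 'ik.', '']

The group in the pattern means `split` returns the separators' captures alongside the pieces.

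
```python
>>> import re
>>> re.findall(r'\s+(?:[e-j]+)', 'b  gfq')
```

['  gf']

The pattern matches one or more of whitespace; then one or more of a character in [e-j] (non-capturing group).
Scanning left to right: at [1:5] → '  gf'.
`findall` yields the raw match text (1 of them) because the pattern has no groups.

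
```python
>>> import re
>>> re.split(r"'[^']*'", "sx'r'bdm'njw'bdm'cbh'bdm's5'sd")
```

Matches to split on: at [2:5] → "'r'"; at [8:13] → "'njw'"; at [16:21] → "'cbh'"; at [24:28] → "'s5'".
`split` removes every match and returns the 5 fragments in between.

['sx', 'bdm', 'bdm', 'bdm', 'sd']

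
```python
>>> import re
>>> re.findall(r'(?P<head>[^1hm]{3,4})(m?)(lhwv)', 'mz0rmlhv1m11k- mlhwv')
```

[('k- ', 'm', 'lhwv')]

3 groups means the one result is a tuple of 3 captured strings — 1 here.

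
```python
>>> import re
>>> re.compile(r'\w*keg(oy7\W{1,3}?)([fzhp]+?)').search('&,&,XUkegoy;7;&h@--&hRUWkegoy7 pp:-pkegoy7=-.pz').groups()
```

This matches zero or more of a word character, then the literal 'keg'; then the literal 'oy7', then 1 to 3 of a non-word character (lazy) (captured); then one or more of one of [fzhp] (lazy) (captured).
Because the quantifier is non-greedy, it stops expanding at the earliest point where the rest of the pattern can succeed.
`search` walks the string left to right and returns the first match it finds.
The match spans [20:32] → 'hRUWkegoy7 p'.
Captured: group 1 = 'oy7 ', group 2 = 'p'.

('oy7 ', 'p')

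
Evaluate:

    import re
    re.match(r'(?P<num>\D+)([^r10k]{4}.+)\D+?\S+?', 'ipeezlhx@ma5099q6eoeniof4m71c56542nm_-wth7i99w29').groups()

The match spans [0:47] → 'ipeezlhx@ma5099q6eoeniof4m71c56542nm_-wth7i99w2'.
Captured: group 1 = 'ipeezlhx', group 2 = '@ma5099q6eoeniof4m71c56542nm_-wth7i99'.

('ipeezlhx', '@ma5099q6eoeniof4m71c56542nm_-wth7i99')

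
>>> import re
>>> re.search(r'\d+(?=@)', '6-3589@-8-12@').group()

'3589'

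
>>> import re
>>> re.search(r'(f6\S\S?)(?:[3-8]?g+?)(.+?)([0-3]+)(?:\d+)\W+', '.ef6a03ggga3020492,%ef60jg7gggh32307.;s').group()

'f6a03ggga3020492,%'

The pattern matches the literal 'f6', then a non-whitespace character, then optionally a non-whitespace character (captured); then optionally a character in [3-8], then one or more of a literal 'g' (lazy) (non-capturing group); then one or more of any character (lazy) (captured); then one or more of a character in [0-3] (captured); then one or more of a digit (non-capturing group); then one or more of a non-word character.
A non-greedy quantifier consumes as few characters as it can — just enough that the remainder of the pattern still matches from where it stops; whatever follows it matches normally.
Unlike `match`, `search` isn't anchored — it looks for the pattern anywhere in the string.
The match spans [2:20] → 'f6a03ggga3020492,%'.
Captured: group 1 = 'f6a0', group 2 = 'gga', group 3 = '3020'.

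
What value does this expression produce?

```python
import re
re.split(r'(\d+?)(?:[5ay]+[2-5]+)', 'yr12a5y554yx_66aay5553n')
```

The pattern matches one or more of a digit (lazy) (captured); then one or more of one of [5ay], then one or more of a character in [2-5] (non-capturing group).
Matches to split on: at [2:10] → '12a5y554'; at [13:22] → '66aay5553'.
Because the pattern has a capturing group, `split` also inserts each captured text between the pieces.

['yr', '12', 'yx_', '66', 'n']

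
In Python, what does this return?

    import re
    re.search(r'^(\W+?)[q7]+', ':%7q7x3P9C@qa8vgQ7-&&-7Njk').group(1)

':%'

The pattern matches anchored at the start of the string; then one or more of a non-word character (lazy) (captured); then one or more of one of [q7].
`re.search` tries every starting position until one works.
The match spans [0:5] → ':%7q7'.
Captured: group 1 = ':%'.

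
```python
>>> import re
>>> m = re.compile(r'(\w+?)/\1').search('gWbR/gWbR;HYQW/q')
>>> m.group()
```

'gWbR/gWbR'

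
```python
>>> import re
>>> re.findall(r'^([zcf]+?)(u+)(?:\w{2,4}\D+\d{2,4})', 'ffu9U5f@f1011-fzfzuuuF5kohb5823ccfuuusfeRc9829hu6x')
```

The pattern matches anchored at the start of the string; then one or more of one of [zcf] (lazy) (captured); then one or more of a literal 'u' (captured); then 2 to 4 of a word character, then one or more of a non-digit, then 2 to 4 of a digit (non-capturing group).
Walking the string: at [0:13] match 'ffu9U5f@f1011', groups = ('ff', 'u').
Multiple groups make `findall` return tuples — one 2-tuple for the one match.

[('ff', 'u')]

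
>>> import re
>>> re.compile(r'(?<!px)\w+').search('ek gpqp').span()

(0, 2)

`(?!…)`/`(?<!…)` only lets a position through if the neighbouring text does NOT match; no characters are consumed.
The match spans [0:2] → 'ek'.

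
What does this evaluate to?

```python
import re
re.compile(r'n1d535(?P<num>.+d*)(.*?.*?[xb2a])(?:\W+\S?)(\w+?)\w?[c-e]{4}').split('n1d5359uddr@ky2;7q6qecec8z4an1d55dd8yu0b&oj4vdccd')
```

['', '9uddr@ky2;7q6qecec8z4an1d55dd8yu0', 'b', 'j4', '']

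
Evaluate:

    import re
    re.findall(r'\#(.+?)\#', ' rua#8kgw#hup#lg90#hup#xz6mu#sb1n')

['8kgw', 'lg90', 'xz6mu']

With the lazy modifier that quantifier settles for the fewest repetitions that let the rest of the pattern succeed (the atoms after it are unaffected and can still be greedy).
`findall` collects group 1 from each match (3 total).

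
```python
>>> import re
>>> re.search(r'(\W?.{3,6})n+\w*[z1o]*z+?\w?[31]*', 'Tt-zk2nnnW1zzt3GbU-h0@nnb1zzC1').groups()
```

('Tt-zk2',)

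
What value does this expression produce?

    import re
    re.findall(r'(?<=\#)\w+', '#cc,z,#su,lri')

The `(?=…)`/`(?<=…)` assertion just peeks at neighbouring text; it doesn't advance the match position.
Since nothing is captured, `findall` lists the 2 matched substrings directly.

['cc', 'su']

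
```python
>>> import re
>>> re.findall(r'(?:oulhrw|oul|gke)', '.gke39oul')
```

['gke', 'oul']

With no groups in the pattern, `findall` gives back each whole match — 2 here.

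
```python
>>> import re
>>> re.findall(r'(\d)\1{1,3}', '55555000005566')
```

['5', '0', '5', '6']

A backreference is literal: `\1` must see the identical characters the first group matched.
Scanning left to right: at [0:4] match '5555', group 1 = '5'; at [5:9] match '0000', group 1 = '0'; at [10:12] match '55', group 1 = '5'; at [12:14] match '66', group 1 = '6'.
With a single group, `findall` returns only what that group captured — 4 items.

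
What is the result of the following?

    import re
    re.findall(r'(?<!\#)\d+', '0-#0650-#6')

['0', '650']

`(?!…)`/`(?<!…)` only lets a position through if the neighbouring text does NOT match; no characters are consumed.
Since nothing is captured, `findall` lists the 2 matched substrings directly.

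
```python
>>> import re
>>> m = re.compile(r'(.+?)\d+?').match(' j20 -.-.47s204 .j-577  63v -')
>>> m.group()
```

With `match`, the pattern is implicitly anchored at the beginning.
The match spans [0:3] → ' j2'.

' j2'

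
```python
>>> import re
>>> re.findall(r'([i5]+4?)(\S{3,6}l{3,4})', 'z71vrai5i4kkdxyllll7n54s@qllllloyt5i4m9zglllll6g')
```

[('i5i4', 'kkdxyllll'), ('54', 's@qlllll'), ('5i4', 'm9zglllll')]

Pattern: one or more of one of [i5], then optionally a literal '4' (captured); then 3 to 6 of a non-whitespace character, then 3 to 4 of the literal 'l' (captured).
`findall` packs the 2 group values into a tuple for every match.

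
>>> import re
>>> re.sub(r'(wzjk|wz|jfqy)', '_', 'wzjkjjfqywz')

'_j__'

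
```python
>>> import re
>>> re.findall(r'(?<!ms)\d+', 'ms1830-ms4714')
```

A negative assertion filters positions out without eating any characters.
Matches: at [3:6] → '830'; at [10:13] → '714'.
With no groups in the pattern, `findall` gives back each whole match — 2 here.

['830', '714']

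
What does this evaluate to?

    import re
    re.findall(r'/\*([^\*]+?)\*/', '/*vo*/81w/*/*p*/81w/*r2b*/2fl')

With a single group, `findall` returns only what that group captured — 3 items.

['vo', 'p', 'r2b']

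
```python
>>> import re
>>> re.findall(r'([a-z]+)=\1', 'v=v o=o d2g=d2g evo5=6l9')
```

['v', 'o']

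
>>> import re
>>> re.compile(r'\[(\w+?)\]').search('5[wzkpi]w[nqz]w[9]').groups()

Unlike `match`, `search` isn't anchored — it looks for the pattern anywhere in the string.
The match spans [1:8] → '[wzkpi]'.
Captured: group 1 = 'wzkpi'.

('wzkpi',)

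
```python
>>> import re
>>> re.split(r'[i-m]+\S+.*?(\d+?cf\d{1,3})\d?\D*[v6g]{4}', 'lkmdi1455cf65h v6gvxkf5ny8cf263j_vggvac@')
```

Pattern: one or more of a character in [i-m], then one or more of a non-whitespace character, then zero or more of any character (lazy); then one or more of a digit (lazy), then the literal 'cf', then 1 to 3 of a digit (captured); then optionally a digit, then zero or more of a non-digit, then exactly 4 of one of [v6g].
The group in the pattern means `split` returns the separators' captures alongside the pieces.

['', '8cf263', 'ac@']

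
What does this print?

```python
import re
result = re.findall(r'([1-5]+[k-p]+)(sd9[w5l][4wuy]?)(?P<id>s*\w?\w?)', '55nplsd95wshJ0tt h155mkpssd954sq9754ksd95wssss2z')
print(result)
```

[('55npl', 'sd95w', 'shJ'), ('54k', 'sd95w', 'ssss2z')]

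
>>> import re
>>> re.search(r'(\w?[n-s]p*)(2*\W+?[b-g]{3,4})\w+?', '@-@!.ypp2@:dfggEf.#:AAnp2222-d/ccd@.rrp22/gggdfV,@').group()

This matches optionally a word character, then a character in [n-s], then zero or more of the literal 'p' (captured); then zero or more of the literal '2', then one or more of a non-word character (lazy), then 3 to 4 of a character in [b-g] (captured); then one or more of a word character (lazy).
Lazy quantifiers expand one character at a time until the remainder of the pattern can match.
`re.search` tries every starting position until one works.
The match spans [5:16] → 'ypp2@:dfggE'.
Captured: group 1 = 'ypp', group 2 = '2@:dfgg'.

'ypp2@:dfggE'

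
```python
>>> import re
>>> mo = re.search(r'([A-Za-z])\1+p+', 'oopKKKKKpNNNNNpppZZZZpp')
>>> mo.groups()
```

('o',)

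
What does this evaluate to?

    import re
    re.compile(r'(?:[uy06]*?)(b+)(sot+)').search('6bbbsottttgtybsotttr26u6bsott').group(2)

'sotttt'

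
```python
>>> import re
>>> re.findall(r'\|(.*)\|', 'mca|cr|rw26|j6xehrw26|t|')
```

Because there's exactly one group, `findall` drops the full match and keeps group 1 from the one hit.

['cr|rw26|j6xehrw26|t']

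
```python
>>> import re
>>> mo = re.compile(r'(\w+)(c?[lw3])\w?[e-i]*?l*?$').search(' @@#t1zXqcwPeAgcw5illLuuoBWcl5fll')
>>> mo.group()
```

't1zXqcwPeAgcw5illLuuoBWcl5fll'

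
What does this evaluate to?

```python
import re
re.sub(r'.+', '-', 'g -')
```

The pattern matches one or more of any character.
Matches: at [0:3] → 'g -'.
Each match is replaced by '-'.

'-'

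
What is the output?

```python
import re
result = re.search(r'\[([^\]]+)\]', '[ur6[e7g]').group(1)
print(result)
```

`search` walks the string left to right and returns the first match it finds.
The match spans [0:9] → '[ur6[e7g]'.
Captured: group 1 = 'ur6[e7g'.

ur6[e7g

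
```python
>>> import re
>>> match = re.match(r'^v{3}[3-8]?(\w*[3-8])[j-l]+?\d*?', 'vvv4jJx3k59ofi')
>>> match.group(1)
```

'jJx3'

The match spans [0:9] → 'vvv4jJx3k'.
Captured: group 1 = 'jJx3'.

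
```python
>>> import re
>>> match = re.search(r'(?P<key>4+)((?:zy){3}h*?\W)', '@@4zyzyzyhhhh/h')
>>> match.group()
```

The pattern matches one or more of a literal '4' (captured as 'key'); then the literal 'zy' repeated 3 times, then zero or more of a literal 'h' (lazy), then a non-word character (captured).
The match spans [2:14] → '4zyzyzyhhhh/'.

'4zyzyzyhhhh/'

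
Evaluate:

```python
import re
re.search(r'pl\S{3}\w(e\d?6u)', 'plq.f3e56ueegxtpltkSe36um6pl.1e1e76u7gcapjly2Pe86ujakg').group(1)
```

'e56u'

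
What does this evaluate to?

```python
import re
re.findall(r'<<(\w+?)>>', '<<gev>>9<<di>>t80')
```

Matches: at [0:7] match '<<gev>>', group 1 = 'gev'; at [8:14] match '<<di>>', group 1 = 'di'.
With a single group, `findall` returns only what that group captured — 2 items.

['gev', 'di']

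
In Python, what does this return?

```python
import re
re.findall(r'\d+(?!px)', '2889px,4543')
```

The negative lookahead/lookbehind blocks any match where the forbidden context is present.
With no groups in the pattern, `findall` gives back each whole match — 2 here.

['288', '4543']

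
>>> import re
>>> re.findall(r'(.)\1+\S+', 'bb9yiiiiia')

['b']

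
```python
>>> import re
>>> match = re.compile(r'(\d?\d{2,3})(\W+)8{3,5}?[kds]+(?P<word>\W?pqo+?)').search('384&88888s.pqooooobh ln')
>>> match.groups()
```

('384', '&', '.pqo')

Pattern: optionally a digit, then 2 to 3 of a digit (captured); then one or more of a non-word character (captured); then 3 to 5 of a literal '8' (lazy), then one or more of one of [kds]; then optionally a non-word character, then the literal 'pq', then one or more of the literal 'o' (lazy) (captured as 'word').
Lazy quantifiers expand one character at a time until the remainder of the pattern can match.
Unlike `match`, `search` isn't anchored — it looks for the pattern anywhere in the string.
The match spans [0:14] → '384&88888s.pqo'.
Captured: group 1 = '384', group 2 = '&', group 3 = '.pqo'.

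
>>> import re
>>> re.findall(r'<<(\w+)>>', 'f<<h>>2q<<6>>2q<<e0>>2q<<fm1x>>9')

['h', '6', 'e0', 'fm1x']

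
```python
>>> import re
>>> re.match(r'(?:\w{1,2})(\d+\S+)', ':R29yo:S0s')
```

`re.match` won't scan ahead — the pattern has to work from the very first character.
Here the string doesn't start with a match, so the call returns None.

None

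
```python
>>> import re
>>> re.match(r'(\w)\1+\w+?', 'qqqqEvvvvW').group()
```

'qqqqE'

The backreference `\1` re-matches whatever the first group consumed, character for character.
`re.match` only tries the pattern at the start of the string.
The match spans [0:5] → 'qqqqE'.
Captured: group 1 = 'q'.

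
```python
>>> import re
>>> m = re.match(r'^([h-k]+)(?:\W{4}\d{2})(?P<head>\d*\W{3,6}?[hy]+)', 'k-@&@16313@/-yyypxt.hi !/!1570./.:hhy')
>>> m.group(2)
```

The match spans [0:16] → 'k-@&@16313@/-yyy'.
Captured: group 1 = 'k', group 2 = '313@/-yyy'.

'313@/-yyy'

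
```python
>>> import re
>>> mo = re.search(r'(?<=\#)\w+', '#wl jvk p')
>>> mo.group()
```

Because the assertion is zero-width, the text it checks is not consumed and won't appear in the result.
`re.search` scans for the first position where the pattern succeeds.
The match spans [1:3] → 'wl'.

'wl'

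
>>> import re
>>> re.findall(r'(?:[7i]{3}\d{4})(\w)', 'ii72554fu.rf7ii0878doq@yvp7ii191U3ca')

Because there's exactly one group, `findall` drops the full match and keeps group 1 from each hit.

['f', 'd']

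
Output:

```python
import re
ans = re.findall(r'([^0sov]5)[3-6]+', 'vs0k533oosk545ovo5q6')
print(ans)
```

['k5', 'k5']

This matches any character except [0sov], then the literal '5' (captured); then one or more of a character in [3-6].
Scanning left to right: at [3:7] match 'k533', group 1 = 'k5'; at [10:14] match 'k545', group 1 = 'k5'.
One capturing group, so `findall` returns just the captured substring from each match — 2 in all.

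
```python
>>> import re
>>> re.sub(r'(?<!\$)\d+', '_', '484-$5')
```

'_-$5'

Because the assertion is negative and zero-width, positions next to the forbidden text are skipped.
Matches: at [0:3] → '484'.
`sub` substitutes '_' at each match site.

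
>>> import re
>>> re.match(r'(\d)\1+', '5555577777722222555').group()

`re.match` won't scan ahead — the pattern has to work from the very first character.
The match spans [0:5] → '55555'.

'55555'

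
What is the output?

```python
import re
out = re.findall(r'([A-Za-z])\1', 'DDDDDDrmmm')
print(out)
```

`\1` has to match the exact text group 1 already captured.
Scanning left to right: at [0:2] match 'DD', group 1 = 'D'; at [2:4] match 'DD', group 1 = 'D'; at [4:6] match 'DD', group 1 = 'D'; at [7:9] match 'mm', group 1 = 'm'.
With a single group, `findall` returns only what that group captured — 4 items.

['D', 'D', 'D', 'm']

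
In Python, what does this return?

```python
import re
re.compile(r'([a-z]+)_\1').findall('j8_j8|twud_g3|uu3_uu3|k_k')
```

['k']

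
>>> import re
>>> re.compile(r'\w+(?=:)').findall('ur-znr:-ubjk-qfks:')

The `(?=…)`/`(?<=…)` assertion just peeks at neighbouring text; it doesn't advance the match position.
Scanning left to right: at [3:6] → 'znr'; at [13:17] → 'qfks'.
`findall` yields the raw match text (2 of them) because the pattern has no groups.

['znr', 'qfks']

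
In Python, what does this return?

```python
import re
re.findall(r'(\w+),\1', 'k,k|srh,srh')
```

['k', 'srh']

The backreference `\1` re-matches whatever the first group consumed, character for character.
Matches: at [0:3] match 'k,k', group 1 = 'k'; at [4:11] match 'srh,srh', group 1 = 'srh'.
`findall` collects group 1 from each match (2 total).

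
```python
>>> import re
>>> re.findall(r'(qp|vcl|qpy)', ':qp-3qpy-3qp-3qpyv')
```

['qp', 'qp', 'qp', 'qp']

Alternation isn't longest-match — the leftmost alternative that fits at this position is chosen.
Walking the string: at [1:3] match 'qp', group 1 = 'qp'; at [5:7] match 'qp', group 1 = 'qp'; at [10:12] match 'qp', group 1 = 'qp'; at [14:16] match 'qp', group 1 = 'qp'.
Because there's exactly one group, `findall` drops the full match and keeps group 1 from each hit.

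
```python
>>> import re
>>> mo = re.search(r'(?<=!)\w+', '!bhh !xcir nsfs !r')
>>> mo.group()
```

'bhh'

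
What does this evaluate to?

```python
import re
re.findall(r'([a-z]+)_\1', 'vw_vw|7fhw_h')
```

['vw']

`\1` is not a pattern — it's the concrete string captured by group 1, re-applied verbatim.
With a single group, `findall` returns only what that group captured — 1 item.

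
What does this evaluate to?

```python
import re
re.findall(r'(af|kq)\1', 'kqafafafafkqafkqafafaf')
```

['af', 'af', 'af']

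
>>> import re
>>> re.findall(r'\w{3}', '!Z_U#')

['Z_U']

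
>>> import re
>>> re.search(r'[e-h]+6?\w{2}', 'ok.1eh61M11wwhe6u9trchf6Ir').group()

'eh61M'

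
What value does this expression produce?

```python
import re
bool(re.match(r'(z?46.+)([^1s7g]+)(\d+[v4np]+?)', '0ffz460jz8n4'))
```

This matches optionally a literal 'z', then the literal '46', then one or more of any character (captured); then one or more of any character except [1s7g] (captured); then one or more of a digit, then one or more of one of [v4np] (lazy) (captured).
With `match`, the pattern is implicitly anchored at the beginning.
Here the string doesn't start with a match, so the call returns None, and `bool(None)` is False.

False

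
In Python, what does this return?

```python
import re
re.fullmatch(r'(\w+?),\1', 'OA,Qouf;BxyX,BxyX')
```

After group 1 captures some text, `\1` only succeeds where that same text appears again.
`re.fullmatch` is like wrapping the pattern in `^…$` (in single-line mode).
Here the string isn't matched end-to-end, so the call returns None.

None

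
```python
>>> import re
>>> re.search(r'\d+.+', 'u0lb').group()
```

'0lb'

Pattern: one or more of a digit; then one or more of any character.
The match spans [1:4] → '0lb'.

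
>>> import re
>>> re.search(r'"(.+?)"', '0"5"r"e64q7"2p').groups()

The `?` after the quantifier makes it lazy — it takes as little as possible before letting the rest of the pattern try.
`re.search` tries every starting position until one works.
The match spans [1:4] → '"5"'.
Captured: group 1 = '5'.

('5',)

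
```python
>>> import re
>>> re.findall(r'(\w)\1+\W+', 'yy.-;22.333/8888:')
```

['y', '2', '3', '8']

A backreference is literal: `\1` must see the identical characters the first group matched.
Matches: at [0:5] match 'yy.-;', group 1 = 'y'; at [5:8] match '22.', group 1 = '2'; at [8:12] match '333/', group 1 = '3'; at [12:17] match '8888:', group 1 = '8'.
With a single group, `findall` returns only what that group captured — 4 items.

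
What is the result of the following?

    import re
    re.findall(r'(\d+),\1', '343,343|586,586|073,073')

['343', '586', '073']

A backreference is literal: `\1` must see the identical characters the first group matched.
Walking the string: at [0:7] match '343,343', group 1 = '343'; at [8:15] match '586,586', group 1 = '586'; at [16:23] match '073,073', group 1 = '073'.
One capturing group, so `findall` returns just the captured substring from each match — 3 in all.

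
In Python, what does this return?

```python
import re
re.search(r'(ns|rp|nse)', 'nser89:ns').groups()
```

('ns',)

Alternation isn't longest-match — the leftmost alternative that fits at this position is chosen.
`search` walks the string left to right and returns the first match it finds.
The match spans [0:2] → 'ns'.
Captured: group 1 = 'ns'.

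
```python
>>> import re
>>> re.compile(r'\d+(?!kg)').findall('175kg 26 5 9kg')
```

['17', '26', '5']

The negative lookaround is zero-width — it rules out positions where the adjacent text would match, without consuming anything.
Walking the string: at [0:2] → '17'; at [6:8] → '26'; at [9:10] → '5'.
`findall` yields the raw match text (3 of them) because the pattern has no groups.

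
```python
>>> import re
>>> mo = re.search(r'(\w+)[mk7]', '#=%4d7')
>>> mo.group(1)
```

'4d'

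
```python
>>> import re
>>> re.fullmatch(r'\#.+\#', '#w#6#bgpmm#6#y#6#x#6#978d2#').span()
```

(0, 27)

`re.fullmatch` is like wrapping the pattern in `^…$` (in single-line mode).
The match spans [0:27] → '#w#6#bgpmm#6#y#6#x#6#978d2#'.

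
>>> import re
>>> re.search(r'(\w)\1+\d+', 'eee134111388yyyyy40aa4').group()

'eee134111388'

`\1` has to match the exact text group 1 already captured.
`re.search` scans for the first position where the pattern succeeds.
The match spans [0:12] → 'eee134111388'.
Captured: group 1 = 'e'.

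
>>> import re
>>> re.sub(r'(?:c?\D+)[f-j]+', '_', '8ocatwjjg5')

'8_5'

`sub` substitutes '_' at each match site.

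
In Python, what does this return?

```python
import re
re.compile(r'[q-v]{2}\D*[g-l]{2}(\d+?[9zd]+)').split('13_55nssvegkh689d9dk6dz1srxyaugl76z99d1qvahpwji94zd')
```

The group in the pattern means `split` returns the separators' captures alongside the pieces.

['13_55n', '689d9d', 'k6dz1', '76z99d', '1', '94zd', '']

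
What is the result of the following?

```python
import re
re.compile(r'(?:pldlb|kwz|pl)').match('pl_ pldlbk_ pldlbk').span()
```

(0, 2)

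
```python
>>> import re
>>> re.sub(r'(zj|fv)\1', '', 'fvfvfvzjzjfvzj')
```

After group 1 captures some text, `\1` only succeeds where that same text appears again.
Matches: at [0:4] → 'fvfv'; at [6:10] → 'zjzj'.
Every occurrence is swapped for ''.

'fvfvzj'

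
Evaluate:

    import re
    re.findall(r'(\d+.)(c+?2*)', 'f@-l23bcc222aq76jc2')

This matches one or more of a digit, then any character (captured); then one or more of the literal 'c' (lazy), then zero or more of the literal '2' (captured).
With the lazy modifier that quantifier settles for the fewest repetitions that let the rest of the pattern succeed (the atoms after it are unaffected and can still be greedy).
Matches: at [4:8] match '23bc', groups = ('23b', 'c'); at [14:19] match '76jc2', groups = ('76j', 'c2').
With 2 capturing groups, `findall` returns a 2-tuple per match.

[('23b', 'c'), ('76j', 'c2')]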